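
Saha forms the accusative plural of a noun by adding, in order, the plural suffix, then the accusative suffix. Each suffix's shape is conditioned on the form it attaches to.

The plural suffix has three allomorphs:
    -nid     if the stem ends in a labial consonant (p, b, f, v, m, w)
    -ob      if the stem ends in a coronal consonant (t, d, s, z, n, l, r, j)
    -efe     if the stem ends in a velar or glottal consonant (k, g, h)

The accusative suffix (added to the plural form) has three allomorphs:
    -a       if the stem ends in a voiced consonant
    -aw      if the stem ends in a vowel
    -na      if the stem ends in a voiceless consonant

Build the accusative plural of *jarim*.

jarimnida

*jarim*: final consonant = /m/, labial → -nid → *jarimnid*.
The plural form *jarimnid*: final sound = /d/, a voiced consonant → -a → *jarimnida*.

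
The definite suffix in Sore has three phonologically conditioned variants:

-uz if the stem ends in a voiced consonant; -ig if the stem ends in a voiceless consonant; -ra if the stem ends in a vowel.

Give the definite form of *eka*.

ekara

*eka* — final sound /a/ (a vowel) → -ra → *ekara*.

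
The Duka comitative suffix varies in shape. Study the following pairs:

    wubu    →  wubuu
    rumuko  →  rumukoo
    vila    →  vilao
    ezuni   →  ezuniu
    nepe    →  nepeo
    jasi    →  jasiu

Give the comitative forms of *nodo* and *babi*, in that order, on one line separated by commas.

nodoo, babiu

Looking at the last vowel of each stem: -u when the last vowel of the stem is a high vowel (*wubu*, *ezuni*, *jasi*); -o when the last vowel of the stem is a non-high vowel (*rumuko*, *vila*, *nepe*).
Since the last vowel of *nodo* is /o/ (a non-high vowel), it takes -o, giving *nodoo*.
*babi* — last vowel /i/ (a high vowel) → -u → *babiu*.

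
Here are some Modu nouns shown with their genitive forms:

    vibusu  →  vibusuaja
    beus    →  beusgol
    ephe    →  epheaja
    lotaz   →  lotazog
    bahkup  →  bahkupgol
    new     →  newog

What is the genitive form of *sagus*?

sagusgol

The alternation tracks the final sound of the stem — -gol when the stem ends in a voiceless consonant (*beus*, *bahkup*); -og when the stem ends in a voiced consonant (*lotaz*, *new*); -aja when the stem ends in a vowel (*vibusu*, *ephe*).
The final sound of *sagus* is /s/, which is a voiceless consonant, so the suffix is -gol, giving *sagusgol*.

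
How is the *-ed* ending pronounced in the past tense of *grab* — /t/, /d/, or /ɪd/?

The stem *grab* ends in a voiced sound other than /d/.
The -ed suffix is realized as /ɪd/ after /t, d/; as /t/ after other voiceless consonants; and as /d/ after other voiced sounds.
So -ed on *grab* is pronounced /d/.

/d/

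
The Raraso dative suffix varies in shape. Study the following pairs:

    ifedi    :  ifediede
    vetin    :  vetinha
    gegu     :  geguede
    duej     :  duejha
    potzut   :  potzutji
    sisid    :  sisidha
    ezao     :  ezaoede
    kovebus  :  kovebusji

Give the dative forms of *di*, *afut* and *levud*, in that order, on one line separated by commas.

diede, afutji, levudha

The pattern is voicing of the final sound: -ji when the stem ends in a voiceless consonant (*potzut*, *kovebus*); -ha when the stem ends in a voiced consonant (*vetin*, *duej*, *sisid*); -ede when the stem ends in a vowel (*ifedi*, *gegu*, *ezao*).
*di* — final sound /i/ (a vowel) → -ede → *diede*.
*afut* — final sound /t/ (a voiceless consonant) → -ji → *afutji*.
*levud* — final sound /d/ (a voiced consonant) → -ha → *levudha*.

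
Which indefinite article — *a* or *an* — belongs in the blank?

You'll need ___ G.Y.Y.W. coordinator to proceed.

The indefinite article is chosen by the initial *sound* of the following word, not its spelling.
The initialism *G.Y.Y.W.* is read letter by letter; the first letter, G, is pronounced /dʒiː/, which begins with a consonant sound.
So the article is *a*: You'll need a G.Y.Y.W. coordinator to proceed.

a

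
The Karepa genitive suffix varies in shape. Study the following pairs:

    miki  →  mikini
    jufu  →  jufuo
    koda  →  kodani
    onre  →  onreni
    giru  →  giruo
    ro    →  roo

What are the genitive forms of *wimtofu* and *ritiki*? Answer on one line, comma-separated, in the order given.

Looking at the last vowel of each stem: -o when the last vowel of the stem is a rounded vowel (*jufu*, *giru*, *ro*); -ni when the last vowel of the stem is an unrounded vowel (*miki*, *koda*, *onre*).
*wimtofu* — last vowel /u/ (a rounded vowel) → -o → *wimtofuo*.
The last vowel of *ritiki* is /i/, which is an unrounded vowel, so the suffix is -ni, giving *ritikini*.

wimtofuo, ritikini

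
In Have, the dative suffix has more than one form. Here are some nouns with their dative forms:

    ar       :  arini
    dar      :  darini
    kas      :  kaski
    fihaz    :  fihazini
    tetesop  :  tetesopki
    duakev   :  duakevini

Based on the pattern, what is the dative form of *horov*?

The pattern is voicing of the final consonant: -ki when the stem ends in a voiceless consonant (*kas*, *tetesop*); -ini when the stem ends in a voiced consonant (*ar*, *dar*, *fihaz*, *duakev*).
*horov*: final consonant = /v/, voiced → -ini → *horovini*.

horovini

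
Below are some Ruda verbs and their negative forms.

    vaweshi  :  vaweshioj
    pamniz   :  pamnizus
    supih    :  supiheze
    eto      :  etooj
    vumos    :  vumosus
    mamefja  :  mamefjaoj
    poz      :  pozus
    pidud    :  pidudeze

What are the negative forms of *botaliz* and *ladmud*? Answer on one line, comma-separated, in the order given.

botalizus, ladmudeze

Looking at the final sound of each stem: -us when the stem ends in a sibilant (*pamniz*, *vumos*, *poz*); -eze when the stem ends in a non-sibilant consonant (*supih*, *pidud*); -oj when the stem ends in a vowel (*vaweshi*, *eto*, *mamefja*).
Since the final sound of *botaliz* is /z/ (a sibilant), it takes -us, giving *botalizus*.
*ladmud*: final sound = /d/, a non-sibilant consonant → -eze → *ladmudeze*.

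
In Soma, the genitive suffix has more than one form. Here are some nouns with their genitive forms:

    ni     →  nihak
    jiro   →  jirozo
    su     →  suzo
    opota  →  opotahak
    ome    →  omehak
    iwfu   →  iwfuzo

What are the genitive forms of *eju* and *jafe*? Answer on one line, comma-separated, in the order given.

The pattern is rounding harmony: -zo when the last vowel of the stem is a rounded vowel (*jiro*, *su*, *iwfu*); -hak when the last vowel of the stem is an unrounded vowel (*ni*, *opota*, *ome*).
*eju* — last vowel /u/ (a rounded vowel) → -zo → *ejuzo*.
*jafe* — last vowel /e/ (an unrounded vowel) → -hak → *jafehak*.

ejuzo, jafehak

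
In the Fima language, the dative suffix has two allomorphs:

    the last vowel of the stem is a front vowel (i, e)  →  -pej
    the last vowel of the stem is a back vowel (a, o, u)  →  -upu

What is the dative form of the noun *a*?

Since the last vowel of *a* is /a/ (a back vowel), it takes -upu, giving *aupu*.

aupu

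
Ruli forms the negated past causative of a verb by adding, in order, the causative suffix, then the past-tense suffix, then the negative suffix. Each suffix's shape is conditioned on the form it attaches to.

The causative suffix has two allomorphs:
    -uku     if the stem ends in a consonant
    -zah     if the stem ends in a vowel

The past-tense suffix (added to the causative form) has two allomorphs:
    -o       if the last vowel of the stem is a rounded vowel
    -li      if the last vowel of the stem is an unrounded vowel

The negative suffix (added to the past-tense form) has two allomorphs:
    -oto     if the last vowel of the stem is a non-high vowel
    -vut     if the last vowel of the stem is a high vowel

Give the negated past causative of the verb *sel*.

selukuooto

The final sound of *sel* is /l/, which is a consonant, so the causative suffix is -uku, giving *seluku*.
The causative form *seluku*: last vowel = /u/, a rounded vowel → -o → *selukuo*.
The past-tense form *selukuo* — last vowel /o/ (a non-high vowel) → -oto → *selukuooto*.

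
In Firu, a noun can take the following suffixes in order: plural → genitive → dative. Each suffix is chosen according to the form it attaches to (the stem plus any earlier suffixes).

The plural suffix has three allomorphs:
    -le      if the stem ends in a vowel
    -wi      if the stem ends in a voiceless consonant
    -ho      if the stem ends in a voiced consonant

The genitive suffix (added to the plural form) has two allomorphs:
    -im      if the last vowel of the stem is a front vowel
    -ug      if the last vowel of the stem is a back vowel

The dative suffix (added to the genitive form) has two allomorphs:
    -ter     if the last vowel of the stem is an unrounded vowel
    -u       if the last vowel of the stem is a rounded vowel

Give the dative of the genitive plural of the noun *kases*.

Since the final sound of *kases* is /s/ (a voiceless consonant), it takes -wi, giving *kaseswi*.
The plural form *kaseswi*: last vowel = /i/, a front vowel → -im → *kaseswiim*.
The genitive form *kaseswiim*: last vowel = /i/, an unrounded vowel → -ter → *kaseswiimter*.

kaseswiimter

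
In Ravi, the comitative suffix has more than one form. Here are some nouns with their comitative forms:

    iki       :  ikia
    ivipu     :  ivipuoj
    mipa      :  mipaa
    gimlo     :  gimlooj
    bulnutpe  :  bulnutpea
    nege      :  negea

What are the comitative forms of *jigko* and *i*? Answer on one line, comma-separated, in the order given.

jigkooj, ia

The suffix is conditioned by the last vowel: -oj when the last vowel of the stem is a rounded vowel (*ivipu*, *gimlo*); -a when the last vowel of the stem is an unrounded vowel (*iki*, *mipa*, *bulnutpe*, *nege*).
The last vowel of *jigko* is /o/, which is a rounded vowel, so the suffix is -oj, giving *jigkooj*.
*i* — last vowel /i/ (an unrounded vowel) → -a → *ia*.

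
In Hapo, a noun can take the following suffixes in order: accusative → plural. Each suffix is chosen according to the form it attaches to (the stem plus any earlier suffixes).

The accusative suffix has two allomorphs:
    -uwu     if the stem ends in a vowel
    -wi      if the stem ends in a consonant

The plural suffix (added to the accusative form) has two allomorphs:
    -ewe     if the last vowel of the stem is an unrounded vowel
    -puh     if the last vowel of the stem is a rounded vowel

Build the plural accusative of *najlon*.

The final sound of *najlon* is /n/, which is a consonant, so the accusative suffix is -wi, giving *najlonwi*.
The accusative form *najlonwi*: last vowel = /i/, an unrounded vowel → -ewe → *najlonwiewe*.

najlonwiewe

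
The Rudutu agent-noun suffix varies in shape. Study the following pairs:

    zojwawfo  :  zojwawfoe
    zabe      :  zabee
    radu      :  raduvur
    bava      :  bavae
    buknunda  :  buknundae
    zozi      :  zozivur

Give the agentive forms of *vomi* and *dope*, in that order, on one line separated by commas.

vomivur, dopee

The suffix is conditioned by the last vowel: -vur when the last vowel of the stem is a high vowel (*radu*, *zozi*); -e when the last vowel of the stem is a non-high vowel (*zojwawfo*, *zabe*, *bava*, *buknunda*).
The last vowel of *vomi* is /i/, which is a high vowel, so the suffix is -vur, giving *vomivur*.
*dope*: last vowel = /e/, a non-high vowel → -e → *dopee*.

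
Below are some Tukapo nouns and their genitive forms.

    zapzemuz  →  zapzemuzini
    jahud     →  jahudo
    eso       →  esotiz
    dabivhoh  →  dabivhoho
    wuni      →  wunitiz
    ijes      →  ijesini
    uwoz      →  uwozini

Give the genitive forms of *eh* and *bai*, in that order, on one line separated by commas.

eho, baitiz

Looking at the final sound of each stem: -ini when the stem ends in a sibilant (*zapzemuz*, *ijes*, *uwoz*); -o when the stem ends in a non-sibilant consonant (*jahud*, *dabivhoh*); -tiz when the stem ends in a vowel (*eso*, *wuni*).
*eh* — final sound /h/ (a non-sibilant consonant) → -o → *eho*.
*bai* — final sound /i/ (a vowel) → -tiz → *baitiz*.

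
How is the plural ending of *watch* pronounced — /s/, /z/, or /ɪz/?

/ɪz/

The stem *watch* ends in a sibilant (/s, z, ʃ, ʒ, tʃ, dʒ/).
The plural suffix surfaces as /ɪz/ after sibilants, /s/ after other voiceless consonants, and /z/ after other voiced sounds.
So the plural -s on *watch* is pronounced /ɪz/.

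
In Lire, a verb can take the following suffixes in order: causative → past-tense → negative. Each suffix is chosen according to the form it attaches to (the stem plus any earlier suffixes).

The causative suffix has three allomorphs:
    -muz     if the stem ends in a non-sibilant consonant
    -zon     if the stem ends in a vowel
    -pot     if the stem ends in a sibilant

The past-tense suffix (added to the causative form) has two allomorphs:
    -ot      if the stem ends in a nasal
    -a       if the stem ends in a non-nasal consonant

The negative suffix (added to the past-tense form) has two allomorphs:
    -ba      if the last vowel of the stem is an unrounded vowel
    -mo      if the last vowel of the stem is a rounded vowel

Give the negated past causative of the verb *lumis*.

The final sound of *lumis* is /s/, which is a sibilant, so the causative suffix is -pot, giving *lumispot*.
The causative form *lumispot* — final consonant /t/ (non-nasal) → -a → *lumispota*.
The past-tense form *lumispota*: last vowel = /a/, an unrounded vowel → -ba → *lumispotaba*.

lumispotaba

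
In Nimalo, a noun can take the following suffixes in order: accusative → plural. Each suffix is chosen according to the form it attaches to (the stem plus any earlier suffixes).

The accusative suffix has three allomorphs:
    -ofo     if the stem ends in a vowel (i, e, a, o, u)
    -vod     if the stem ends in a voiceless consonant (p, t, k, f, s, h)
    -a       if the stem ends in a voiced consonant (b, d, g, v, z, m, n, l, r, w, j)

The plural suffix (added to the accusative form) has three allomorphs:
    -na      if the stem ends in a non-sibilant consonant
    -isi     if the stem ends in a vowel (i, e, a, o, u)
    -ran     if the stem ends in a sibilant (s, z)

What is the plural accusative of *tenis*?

The final sound of *tenis* is /s/, which is a voiceless consonant, so the accusative suffix is -vod, giving *tenisvod*.
The accusative form *tenisvod* — final sound /d/ (a non-sibilant consonant) → -na → *tenisvodna*.

tenisvodna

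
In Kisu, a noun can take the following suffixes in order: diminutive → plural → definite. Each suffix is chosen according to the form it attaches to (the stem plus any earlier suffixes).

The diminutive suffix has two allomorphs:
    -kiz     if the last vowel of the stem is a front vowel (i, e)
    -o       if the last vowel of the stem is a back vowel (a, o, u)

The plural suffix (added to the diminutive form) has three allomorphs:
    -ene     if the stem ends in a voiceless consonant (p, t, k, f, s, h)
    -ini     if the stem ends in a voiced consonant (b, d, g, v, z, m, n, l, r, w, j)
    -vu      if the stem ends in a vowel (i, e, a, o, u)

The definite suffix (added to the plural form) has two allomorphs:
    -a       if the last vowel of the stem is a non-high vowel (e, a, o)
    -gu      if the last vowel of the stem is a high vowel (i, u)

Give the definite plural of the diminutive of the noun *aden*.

adenkizinigu

Since the last vowel of *aden* is /e/ (a front vowel), it takes -kiz, giving *adenkiz*.
The diminutive form *adenkiz*: final sound = /z/, a voiced consonant → -ini → *adenkizini*.
The plural form *adenkizini*: last vowel = /i/, a high vowel → -gu → *adenkizinigu*.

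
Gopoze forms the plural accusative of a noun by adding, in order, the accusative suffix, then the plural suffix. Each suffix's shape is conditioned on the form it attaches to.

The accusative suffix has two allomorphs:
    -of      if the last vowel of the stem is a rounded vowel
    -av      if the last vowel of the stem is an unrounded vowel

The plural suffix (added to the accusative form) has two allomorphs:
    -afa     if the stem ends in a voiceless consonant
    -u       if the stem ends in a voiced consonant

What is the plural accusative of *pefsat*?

pefsatavu

*pefsat*: last vowel = /a/, an unrounded vowel → -av → *pefsatav*.
The accusative form *pefsatav*: final consonant = /v/, voiced → -u → *pefsatavu*.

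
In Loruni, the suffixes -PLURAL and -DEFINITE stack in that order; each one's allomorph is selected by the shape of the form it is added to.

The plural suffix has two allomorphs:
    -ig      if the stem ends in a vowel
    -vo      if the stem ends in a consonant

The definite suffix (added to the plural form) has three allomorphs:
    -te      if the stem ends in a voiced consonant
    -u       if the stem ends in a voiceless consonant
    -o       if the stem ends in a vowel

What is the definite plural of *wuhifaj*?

wuhifajvoo

*wuhifaj*: final sound = /j/, a consonant → -vo → *wuhifajvo*.
Since the final sound of the plural form *wuhifajvo* is /o/ (a vowel), it takes -o, giving *wuhifajvoo*.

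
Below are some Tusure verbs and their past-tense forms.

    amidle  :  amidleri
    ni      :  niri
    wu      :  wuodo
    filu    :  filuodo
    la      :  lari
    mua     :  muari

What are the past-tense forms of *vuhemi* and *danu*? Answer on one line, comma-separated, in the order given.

Looking at the last vowel of each stem: -odo when the last vowel of the stem is a rounded vowel (*wu*, *filu*); -ri when the last vowel of the stem is an unrounded vowel (*amidle*, *ni*, *la*, *mua*).
The last vowel of *vuhemi* is /i/, which is an unrounded vowel, so the suffix is -ri, giving *vuhemiri*.
*danu* — last vowel /u/ (a rounded vowel) → -odo → *danuodo*.

vuhemiri, danuodo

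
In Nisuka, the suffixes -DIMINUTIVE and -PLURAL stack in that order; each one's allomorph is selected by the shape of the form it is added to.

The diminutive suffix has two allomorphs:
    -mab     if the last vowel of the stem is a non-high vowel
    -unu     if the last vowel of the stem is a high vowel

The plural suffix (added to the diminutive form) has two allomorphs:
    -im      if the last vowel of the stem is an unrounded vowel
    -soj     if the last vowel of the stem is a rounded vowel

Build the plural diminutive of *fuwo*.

The last vowel of *fuwo* is /o/, which is a non-high vowel, so the diminutive suffix is -mab, giving *fuwomab*.
The diminutive form *fuwomab*: last vowel = /a/, an unrounded vowel → -im → *fuwomabim*.

fuwomabim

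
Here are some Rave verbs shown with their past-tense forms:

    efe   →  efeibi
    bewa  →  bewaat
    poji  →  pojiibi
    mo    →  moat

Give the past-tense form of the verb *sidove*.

The alternation tracks the last vowel of the stem — -ibi when the last vowel of the stem is a front vowel (*efe*, *poji*); -at when the last vowel of the stem is a back vowel (*bewa*, *mo*).
Since the last vowel of *sidove* is /e/ (a front vowel), it takes -ibi, giving *sidoveibi*.

sidoveibi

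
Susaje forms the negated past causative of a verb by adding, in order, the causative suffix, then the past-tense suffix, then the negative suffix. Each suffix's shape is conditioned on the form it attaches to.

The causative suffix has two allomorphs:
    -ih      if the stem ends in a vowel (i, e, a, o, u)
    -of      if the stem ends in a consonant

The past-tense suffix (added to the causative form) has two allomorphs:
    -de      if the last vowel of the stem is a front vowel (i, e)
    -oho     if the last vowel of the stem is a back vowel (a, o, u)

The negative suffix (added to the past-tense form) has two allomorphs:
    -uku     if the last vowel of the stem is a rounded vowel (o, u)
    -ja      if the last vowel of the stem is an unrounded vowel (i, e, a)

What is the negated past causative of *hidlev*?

*hidlev*: final sound = /v/, a consonant → -of → *hidlevof*.
The last vowel of the causative form *hidlevof* is /o/, which is a back vowel, so the past-tense suffix is -oho, giving *hidlevofoho*.
The last vowel of the past-tense form *hidlevofoho* is /o/, which is a rounded vowel, so the negative suffix is -uku, giving *hidlevofohouku*.

hidlevofohouku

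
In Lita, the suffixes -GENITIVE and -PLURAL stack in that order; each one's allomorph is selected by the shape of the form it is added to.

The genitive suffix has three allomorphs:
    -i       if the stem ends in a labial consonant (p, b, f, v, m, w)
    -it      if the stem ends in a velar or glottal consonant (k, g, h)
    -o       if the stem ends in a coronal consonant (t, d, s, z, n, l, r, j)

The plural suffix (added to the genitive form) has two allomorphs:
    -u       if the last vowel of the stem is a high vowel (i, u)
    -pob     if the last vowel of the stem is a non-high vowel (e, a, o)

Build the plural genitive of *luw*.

luwiu

*luw*: final consonant = /w/, labial → -i → *luwi*.
The last vowel of the genitive form *luwi* is /i/, which is a high vowel, so the plural suffix is -u, giving *luwiu*.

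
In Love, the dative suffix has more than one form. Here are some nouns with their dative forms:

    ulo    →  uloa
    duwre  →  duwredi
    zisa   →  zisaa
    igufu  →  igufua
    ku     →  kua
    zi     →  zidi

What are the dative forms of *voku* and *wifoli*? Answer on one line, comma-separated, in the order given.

vokua, wifolidi

The alternation tracks the last vowel of the stem — -di when the last vowel of the stem is a front vowel (*duwre*, *zi*); -a when the last vowel of the stem is a back vowel (*ulo*, *zisa*, *igufu*, *ku*).
*voku*: last vowel = /u/, a back vowel → -a → *vokua*.
*wifoli*: last vowel = /i/, a front vowel → -di → *wifolidi*.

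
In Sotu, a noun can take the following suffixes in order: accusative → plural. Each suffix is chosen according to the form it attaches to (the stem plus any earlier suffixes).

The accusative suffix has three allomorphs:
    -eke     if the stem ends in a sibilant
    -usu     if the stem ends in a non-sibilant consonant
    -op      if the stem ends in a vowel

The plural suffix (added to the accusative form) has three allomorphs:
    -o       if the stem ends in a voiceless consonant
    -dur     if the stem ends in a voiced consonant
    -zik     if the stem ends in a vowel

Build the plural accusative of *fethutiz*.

Since the final sound of *fethutiz* is /z/ (a sibilant), it takes -eke, giving *fethutizeke*.
The final sound of the accusative form *fethutizeke* is /e/, which is a vowel, so the plural suffix is -zik, giving *fethutizekezik*.

fethutizekezik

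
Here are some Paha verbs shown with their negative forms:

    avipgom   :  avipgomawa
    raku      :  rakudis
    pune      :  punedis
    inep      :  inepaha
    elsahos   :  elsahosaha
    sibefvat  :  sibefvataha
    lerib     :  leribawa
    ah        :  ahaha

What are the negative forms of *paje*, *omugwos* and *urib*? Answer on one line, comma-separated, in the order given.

pajedis, omugwosaha, uribawa

Looking at the final sound of each stem: -aha when the stem ends in a voiceless consonant (*inep*, *elsahos*, *sibefvat*, *ah*); -awa when the stem ends in a voiced consonant (*avipgom*, *lerib*); -dis when the stem ends in a vowel (*raku*, *pune*).
*paje* — final sound /e/ (a vowel) → -dis → *pajedis*.
*omugwos*: final sound = /s/, a voiceless consonant → -aha → *omugwosaha*.
The final sound of *urib* is /b/, which is a voiced consonant, so the suffix is -awa, giving *uribawa*.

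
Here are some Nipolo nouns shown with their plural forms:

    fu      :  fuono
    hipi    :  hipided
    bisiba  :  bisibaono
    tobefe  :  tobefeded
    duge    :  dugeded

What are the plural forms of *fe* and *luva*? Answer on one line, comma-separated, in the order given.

feded, luvaono

The pattern is front/back vowel harmony: -ded when the last vowel of the stem is a front vowel (*hipi*, *tobefe*, *duge*); -ono when the last vowel of the stem is a back vowel (*fu*, *bisiba*).
The last vowel of *fe* is /e/, which is a front vowel, so the suffix is -ded, giving *feded*.
Since the last vowel of *luva* is /a/ (a back vowel), it takes -ono, giving *luvaono*.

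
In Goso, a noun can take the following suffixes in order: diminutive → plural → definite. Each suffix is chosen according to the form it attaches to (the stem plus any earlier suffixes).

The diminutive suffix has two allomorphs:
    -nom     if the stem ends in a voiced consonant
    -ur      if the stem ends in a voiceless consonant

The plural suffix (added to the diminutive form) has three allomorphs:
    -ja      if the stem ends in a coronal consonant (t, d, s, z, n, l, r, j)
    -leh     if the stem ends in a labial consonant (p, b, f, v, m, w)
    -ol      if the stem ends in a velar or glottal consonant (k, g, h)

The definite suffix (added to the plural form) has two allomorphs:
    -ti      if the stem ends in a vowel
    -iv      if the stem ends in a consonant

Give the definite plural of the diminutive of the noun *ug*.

The final consonant of *ug* is /g/, which is voiced, so the diminutive suffix is -nom, giving *ugnom*.
The diminutive form *ugnom* — final consonant /m/ (labial) → -leh → *ugnomleh*.
The plural form *ugnomleh* — final sound /h/ (a consonant) → -iv → *ugnomlehiv*.

ugnomlehiv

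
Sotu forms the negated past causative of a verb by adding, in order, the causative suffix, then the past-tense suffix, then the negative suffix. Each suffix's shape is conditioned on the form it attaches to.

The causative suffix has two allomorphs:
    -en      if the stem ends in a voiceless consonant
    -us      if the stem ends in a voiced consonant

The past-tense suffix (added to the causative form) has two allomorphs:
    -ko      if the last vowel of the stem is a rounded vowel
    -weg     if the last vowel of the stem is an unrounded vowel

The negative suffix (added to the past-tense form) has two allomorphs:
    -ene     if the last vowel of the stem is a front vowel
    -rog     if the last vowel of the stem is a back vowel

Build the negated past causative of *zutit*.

The final consonant of *zutit* is /t/, which is voiceless, so the causative suffix is -en, giving *zutiten*.
The causative form *zutiten* — last vowel /e/ (an unrounded vowel) → -weg → *zutitenweg*.
The past-tense form *zutitenweg* — last vowel /e/ (a front vowel) → -ene → *zutitenwegene*.

zutitenwegene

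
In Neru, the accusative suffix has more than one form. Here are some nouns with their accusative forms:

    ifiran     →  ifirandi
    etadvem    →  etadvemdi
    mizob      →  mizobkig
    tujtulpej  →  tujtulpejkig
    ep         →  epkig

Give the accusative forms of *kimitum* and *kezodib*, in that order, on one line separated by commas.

kimitumdi, kezodibkig

Looking at the final consonant of each stem: -di when the stem ends in a nasal (*ifiran*, *etadvem*); -kig when the stem ends in a non-nasal consonant (*mizob*, *tujtulpej*, *ep*).
Since the final consonant of *kimitum* is /m/ (a nasal), it takes -di, giving *kimitumdi*.
The final consonant of *kezodib* is /b/, which is non-nasal, so the suffix is -kig, giving *kezodibkig*.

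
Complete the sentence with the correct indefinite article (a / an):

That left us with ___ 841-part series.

an

The indefinite article is chosen by the initial *sound* of the following word, not its spelling.
The number *841* is spoken "eight hundred …", beginning with /eɪt/ — a vowel sound.
So the article is *an*: That left us with an 841-part series.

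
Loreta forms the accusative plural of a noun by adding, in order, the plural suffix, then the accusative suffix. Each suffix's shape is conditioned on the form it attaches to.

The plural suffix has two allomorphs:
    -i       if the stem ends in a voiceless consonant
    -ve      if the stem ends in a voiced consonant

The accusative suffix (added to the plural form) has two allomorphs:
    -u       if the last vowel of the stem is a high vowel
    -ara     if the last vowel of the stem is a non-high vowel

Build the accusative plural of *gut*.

*gut* — final consonant /t/ (voiceless) → -i → *guti*.
Since the last vowel of the plural form *guti* is /i/ (a high vowel), it takes -u, giving *gutiu*.

gutiu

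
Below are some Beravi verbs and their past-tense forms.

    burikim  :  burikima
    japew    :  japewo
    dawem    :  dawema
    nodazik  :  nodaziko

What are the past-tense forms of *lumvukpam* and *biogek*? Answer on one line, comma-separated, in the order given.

lumvukpama, biogeko

Looking at the final consonant of each stem: -a when the stem ends in a nasal (*burikim*, *dawem*); -o when the stem ends in a non-nasal consonant (*japew*, *nodazik*).
The final consonant of *lumvukpam* is /m/, which is a nasal, so the suffix is -a, giving *lumvukpama*.
*biogek* — final consonant /k/ (non-nasal) → -o → *biogeko*.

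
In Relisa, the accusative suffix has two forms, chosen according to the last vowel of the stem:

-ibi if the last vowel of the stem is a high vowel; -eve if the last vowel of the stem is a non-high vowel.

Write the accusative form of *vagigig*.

*vagigig*: last vowel = /i/, a high vowel → -ibi → *vagigigibi*.

vagigigibi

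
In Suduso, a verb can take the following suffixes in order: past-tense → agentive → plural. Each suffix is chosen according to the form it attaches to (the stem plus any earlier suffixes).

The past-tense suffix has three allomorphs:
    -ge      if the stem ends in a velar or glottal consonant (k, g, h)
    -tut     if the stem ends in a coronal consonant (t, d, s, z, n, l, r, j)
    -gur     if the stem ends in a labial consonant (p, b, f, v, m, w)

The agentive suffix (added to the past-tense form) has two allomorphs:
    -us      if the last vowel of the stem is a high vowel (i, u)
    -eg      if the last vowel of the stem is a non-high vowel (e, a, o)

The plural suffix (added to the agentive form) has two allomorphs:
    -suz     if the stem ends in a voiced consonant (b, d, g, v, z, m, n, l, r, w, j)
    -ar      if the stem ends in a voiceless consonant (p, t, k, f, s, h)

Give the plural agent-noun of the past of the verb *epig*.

*epig* — final consonant /g/ (velar/glottal) → -ge → *epigge*.
The past-tense form *epigge* — last vowel /e/ (a non-high vowel) → -eg → *epiggeeg*.
The agentive form *epiggeeg* — final consonant /g/ (voiced) → -suz → *epiggeegsuz*.

epiggeegsuz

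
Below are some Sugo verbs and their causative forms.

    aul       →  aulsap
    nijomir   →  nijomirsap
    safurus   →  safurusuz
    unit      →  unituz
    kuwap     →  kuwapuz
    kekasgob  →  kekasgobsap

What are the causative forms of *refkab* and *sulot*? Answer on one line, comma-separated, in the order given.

The suffix is conditioned by the final consonant: -uz when the stem ends in a voiceless consonant (*safurus*, *unit*, *kuwap*); -sap when the stem ends in a voiced consonant (*aul*, *nijomir*, *kekasgob*).
Since the final consonant of *refkab* is /b/ (voiced), it takes -sap, giving *refkabsap*.
The final consonant of *sulot* is /t/, which is voiceless, so the suffix is -uz, giving *sulotuz*.

refkabsap, sulotuz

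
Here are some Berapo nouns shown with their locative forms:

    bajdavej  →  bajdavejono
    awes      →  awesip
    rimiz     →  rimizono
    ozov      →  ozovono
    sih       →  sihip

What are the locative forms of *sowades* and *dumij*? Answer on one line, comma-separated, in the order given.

The suffix is conditioned by the final consonant: -ip when the stem ends in a voiceless consonant (*awes*, *sih*); -ono when the stem ends in a voiced consonant (*bajdavej*, *rimiz*, *ozov*).
The final consonant of *sowades* is /s/, which is voiceless, so the suffix is -ip, giving *sowadesip*.
*dumij*: final consonant = /j/, voiced → -ono → *dumijono*.

sowadesip, dumijono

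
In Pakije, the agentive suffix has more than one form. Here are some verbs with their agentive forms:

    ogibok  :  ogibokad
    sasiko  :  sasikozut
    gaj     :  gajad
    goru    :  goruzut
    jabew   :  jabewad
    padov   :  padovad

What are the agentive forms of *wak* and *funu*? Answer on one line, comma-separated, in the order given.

The suffix is conditioned by the final sound: -ad when the stem ends in a consonant (*ogibok*, *gaj*, *jabew*, *padov*); -zut when the stem ends in a vowel (*sasiko*, *goru*).
*wak* — final sound /k/ (a consonant) → -ad → *wakad*.
*funu*: final sound = /u/, a vowel → -zut → *funuzut*.

wakad, funuzut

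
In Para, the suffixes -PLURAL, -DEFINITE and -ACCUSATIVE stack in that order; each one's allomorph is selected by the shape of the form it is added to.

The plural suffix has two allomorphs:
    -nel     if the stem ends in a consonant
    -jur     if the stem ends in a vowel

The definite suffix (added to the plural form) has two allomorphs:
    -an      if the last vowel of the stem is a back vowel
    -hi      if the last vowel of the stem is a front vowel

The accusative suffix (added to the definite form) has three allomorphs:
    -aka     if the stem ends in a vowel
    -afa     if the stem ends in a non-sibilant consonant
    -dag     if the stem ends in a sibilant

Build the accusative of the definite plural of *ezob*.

ezobnelhiaka

*ezob*: final sound = /b/, a consonant → -nel → *ezobnel*.
The last vowel of the plural form *ezobnel* is /e/, which is a front vowel, so the definite suffix is -hi, giving *ezobnelhi*.
The definite form *ezobnelhi* — final sound /i/ (a vowel) → -aka → *ezobnelhiaka*.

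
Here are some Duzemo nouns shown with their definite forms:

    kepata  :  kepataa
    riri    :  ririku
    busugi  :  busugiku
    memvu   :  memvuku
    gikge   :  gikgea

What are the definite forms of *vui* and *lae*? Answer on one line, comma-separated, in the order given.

Looking at the last vowel of each stem: -ku when the last vowel of the stem is a high vowel (*riri*, *busugi*, *memvu*); -a when the last vowel of the stem is a non-high vowel (*kepata*, *gikge*).
*vui* — last vowel /i/ (a high vowel) → -ku → *vuiku*.
*lae*: last vowel = /e/, a non-high vowel → -a → *laea*.

vuiku, laea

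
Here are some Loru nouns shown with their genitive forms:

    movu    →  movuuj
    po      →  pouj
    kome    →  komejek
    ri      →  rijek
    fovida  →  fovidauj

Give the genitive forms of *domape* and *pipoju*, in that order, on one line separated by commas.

domapejek, pipojuuj

The pattern is front/back vowel harmony: -jek when the last vowel of the stem is a front vowel (*kome*, *ri*); -uj when the last vowel of the stem is a back vowel (*movu*, *po*, *fovida*).
*domape*: last vowel = /e/, a front vowel → -jek → *domapejek*.
The last vowel of *pipoju* is /u/, which is a back vowel, so the suffix is -uj, giving *pipojuuj*.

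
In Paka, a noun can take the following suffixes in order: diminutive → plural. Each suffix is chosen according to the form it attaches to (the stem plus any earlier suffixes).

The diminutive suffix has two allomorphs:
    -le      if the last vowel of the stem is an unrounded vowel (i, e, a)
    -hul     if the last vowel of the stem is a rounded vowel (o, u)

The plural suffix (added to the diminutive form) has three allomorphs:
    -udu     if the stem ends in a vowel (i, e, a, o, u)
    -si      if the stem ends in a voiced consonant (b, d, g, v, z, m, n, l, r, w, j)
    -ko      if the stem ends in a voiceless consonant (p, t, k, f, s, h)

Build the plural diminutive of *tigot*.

tigothulsi

*tigot* — last vowel /o/ (a rounded vowel) → -hul → *tigothul*.
The final sound of the diminutive form *tigothul* is /l/, which is a voiced consonant, so the plural suffix is -si, giving *tigothulsi*.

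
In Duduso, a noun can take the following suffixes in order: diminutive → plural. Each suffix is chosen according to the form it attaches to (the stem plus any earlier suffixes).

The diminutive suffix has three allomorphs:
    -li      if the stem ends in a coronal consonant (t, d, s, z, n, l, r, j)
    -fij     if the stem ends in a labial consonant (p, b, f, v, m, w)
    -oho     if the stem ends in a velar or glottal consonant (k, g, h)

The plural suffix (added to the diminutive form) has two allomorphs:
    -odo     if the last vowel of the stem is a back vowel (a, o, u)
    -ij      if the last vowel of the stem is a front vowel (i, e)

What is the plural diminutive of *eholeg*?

*eholeg*: final consonant = /g/, velar/glottal → -oho → *eholegoho*.
Since the last vowel of the diminutive form *eholegoho* is /o/ (a back vowel), it takes -odo, giving *eholegohoodo*.

eholegohoodo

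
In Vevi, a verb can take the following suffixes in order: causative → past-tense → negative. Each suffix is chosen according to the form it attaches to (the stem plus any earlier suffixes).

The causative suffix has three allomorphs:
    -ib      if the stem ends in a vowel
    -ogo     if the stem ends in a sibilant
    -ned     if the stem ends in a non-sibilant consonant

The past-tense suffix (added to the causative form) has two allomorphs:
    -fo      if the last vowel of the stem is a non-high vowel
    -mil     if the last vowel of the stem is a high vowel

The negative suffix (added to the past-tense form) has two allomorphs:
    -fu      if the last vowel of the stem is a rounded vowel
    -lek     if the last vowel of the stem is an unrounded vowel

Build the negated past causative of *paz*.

pazogofofu

Since the final sound of *paz* is /z/ (a sibilant), it takes -ogo, giving *pazogo*.
The causative form *pazogo*: last vowel = /o/, a non-high vowel → -fo → *pazogofo*.
Since the last vowel of the past-tense form *pazogofo* is /o/ (a rounded vowel), it takes -fu, giving *pazogofofu*.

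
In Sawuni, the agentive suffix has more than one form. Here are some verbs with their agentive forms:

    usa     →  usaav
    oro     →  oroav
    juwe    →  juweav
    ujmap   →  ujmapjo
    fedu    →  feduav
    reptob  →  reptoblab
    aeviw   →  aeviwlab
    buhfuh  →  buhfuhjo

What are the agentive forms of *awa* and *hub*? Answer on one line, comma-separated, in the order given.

The suffix is conditioned by the final sound: -jo when the stem ends in a voiceless consonant (*ujmap*, *buhfuh*); -lab when the stem ends in a voiced consonant (*reptob*, *aeviw*); -av when the stem ends in a vowel (*usa*, *oro*, *juwe*, *fedu*).
The final sound of *awa* is /a/, which is a vowel, so the suffix is -av, giving *awaav*.
*hub* — final sound /b/ (a voiced consonant) → -lab → *hublab*.

awaav, hublab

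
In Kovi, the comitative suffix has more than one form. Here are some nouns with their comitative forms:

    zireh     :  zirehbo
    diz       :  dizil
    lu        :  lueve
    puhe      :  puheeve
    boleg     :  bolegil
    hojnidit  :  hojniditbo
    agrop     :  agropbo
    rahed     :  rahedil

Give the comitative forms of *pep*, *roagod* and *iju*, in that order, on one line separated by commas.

pepbo, roagodil, ijueve

Looking at the final sound of each stem: -bo when the stem ends in a voiceless consonant (*zireh*, *hojnidit*, *agrop*); -il when the stem ends in a voiced consonant (*diz*, *boleg*, *rahed*); -eve when the stem ends in a vowel (*lu*, *puhe*).
*pep* — final sound /p/ (a voiceless consonant) → -bo → *pepbo*.
The final sound of *roagod* is /d/, which is a voiced consonant, so the suffix is -il, giving *roagodil*.
Since the final sound of *iju* is /u/ (a vowel), it takes -eve, giving *ijueve*.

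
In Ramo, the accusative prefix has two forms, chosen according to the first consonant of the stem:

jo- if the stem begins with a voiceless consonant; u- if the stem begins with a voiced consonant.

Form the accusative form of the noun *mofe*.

The first consonant of *mofe* is /m/, which is voiced, so the prefix is u-, giving *umofe*.

umofe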